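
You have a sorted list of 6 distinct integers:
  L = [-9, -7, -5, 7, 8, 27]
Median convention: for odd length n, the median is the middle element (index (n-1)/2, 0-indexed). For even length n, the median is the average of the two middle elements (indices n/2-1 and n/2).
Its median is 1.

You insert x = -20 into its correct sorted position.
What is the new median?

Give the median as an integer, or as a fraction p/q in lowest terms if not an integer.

Answer: -5

Derivation:
Old list (sorted, length 6): [-9, -7, -5, 7, 8, 27]
Old median = 1
Insert x = -20
Old length even (6). Middle pair: indices 2,3 = -5,7.
New length odd (7). New median = single middle element.
x = -20: 0 elements are < x, 6 elements are > x.
New sorted list: [-20, -9, -7, -5, 7, 8, 27]
New median = -5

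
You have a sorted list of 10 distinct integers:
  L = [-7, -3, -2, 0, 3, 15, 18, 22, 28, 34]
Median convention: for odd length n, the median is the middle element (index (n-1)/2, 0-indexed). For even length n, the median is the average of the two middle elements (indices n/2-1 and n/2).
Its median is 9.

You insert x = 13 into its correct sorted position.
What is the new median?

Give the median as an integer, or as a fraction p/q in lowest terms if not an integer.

Old list (sorted, length 10): [-7, -3, -2, 0, 3, 15, 18, 22, 28, 34]
Old median = 9
Insert x = 13
Old length even (10). Middle pair: indices 4,5 = 3,15.
New length odd (11). New median = single middle element.
x = 13: 5 elements are < x, 5 elements are > x.
New sorted list: [-7, -3, -2, 0, 3, 13, 15, 18, 22, 28, 34]
New median = 13

Answer: 13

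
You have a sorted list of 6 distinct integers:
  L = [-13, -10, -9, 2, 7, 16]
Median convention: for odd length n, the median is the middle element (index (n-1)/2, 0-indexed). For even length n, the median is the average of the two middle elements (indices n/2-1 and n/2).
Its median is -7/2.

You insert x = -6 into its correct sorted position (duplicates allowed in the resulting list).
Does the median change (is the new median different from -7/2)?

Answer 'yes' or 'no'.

Answer: yes

Derivation:
Old median = -7/2
Insert x = -6
New median = -6
Changed? yes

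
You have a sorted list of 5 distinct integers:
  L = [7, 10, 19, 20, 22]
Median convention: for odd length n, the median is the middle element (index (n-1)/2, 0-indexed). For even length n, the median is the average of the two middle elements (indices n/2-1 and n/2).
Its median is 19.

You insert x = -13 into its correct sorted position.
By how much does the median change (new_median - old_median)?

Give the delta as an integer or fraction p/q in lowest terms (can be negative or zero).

Answer: -9/2

Derivation:
Old median = 19
After inserting x = -13: new sorted = [-13, 7, 10, 19, 20, 22]
New median = 29/2
Delta = 29/2 - 19 = -9/2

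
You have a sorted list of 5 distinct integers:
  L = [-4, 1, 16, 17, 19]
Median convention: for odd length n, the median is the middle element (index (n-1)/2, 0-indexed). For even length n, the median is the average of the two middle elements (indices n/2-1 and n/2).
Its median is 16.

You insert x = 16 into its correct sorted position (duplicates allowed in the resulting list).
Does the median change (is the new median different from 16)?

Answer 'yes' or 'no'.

Old median = 16
Insert x = 16
New median = 16
Changed? no

Answer: no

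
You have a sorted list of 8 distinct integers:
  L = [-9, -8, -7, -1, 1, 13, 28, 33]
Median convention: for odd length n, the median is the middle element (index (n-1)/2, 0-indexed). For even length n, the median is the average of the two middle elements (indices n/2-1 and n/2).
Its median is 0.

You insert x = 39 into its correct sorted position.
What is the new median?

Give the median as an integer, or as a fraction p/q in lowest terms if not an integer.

Answer: 1

Derivation:
Old list (sorted, length 8): [-9, -8, -7, -1, 1, 13, 28, 33]
Old median = 0
Insert x = 39
Old length even (8). Middle pair: indices 3,4 = -1,1.
New length odd (9). New median = single middle element.
x = 39: 8 elements are < x, 0 elements are > x.
New sorted list: [-9, -8, -7, -1, 1, 13, 28, 33, 39]
New median = 1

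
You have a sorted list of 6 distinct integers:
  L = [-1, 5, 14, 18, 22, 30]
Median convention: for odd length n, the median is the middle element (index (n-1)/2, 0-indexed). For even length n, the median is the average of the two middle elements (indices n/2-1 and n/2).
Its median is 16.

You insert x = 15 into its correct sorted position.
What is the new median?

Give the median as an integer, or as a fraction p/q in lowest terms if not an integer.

Old list (sorted, length 6): [-1, 5, 14, 18, 22, 30]
Old median = 16
Insert x = 15
Old length even (6). Middle pair: indices 2,3 = 14,18.
New length odd (7). New median = single middle element.
x = 15: 3 elements are < x, 3 elements are > x.
New sorted list: [-1, 5, 14, 15, 18, 22, 30]
New median = 15

Answer: 15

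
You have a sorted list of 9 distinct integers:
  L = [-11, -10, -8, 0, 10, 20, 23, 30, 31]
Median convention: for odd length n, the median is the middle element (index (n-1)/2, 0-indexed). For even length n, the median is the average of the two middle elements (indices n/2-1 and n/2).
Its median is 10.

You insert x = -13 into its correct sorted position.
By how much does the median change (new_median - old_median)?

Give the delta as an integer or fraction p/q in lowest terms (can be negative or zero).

Old median = 10
After inserting x = -13: new sorted = [-13, -11, -10, -8, 0, 10, 20, 23, 30, 31]
New median = 5
Delta = 5 - 10 = -5

Answer: -5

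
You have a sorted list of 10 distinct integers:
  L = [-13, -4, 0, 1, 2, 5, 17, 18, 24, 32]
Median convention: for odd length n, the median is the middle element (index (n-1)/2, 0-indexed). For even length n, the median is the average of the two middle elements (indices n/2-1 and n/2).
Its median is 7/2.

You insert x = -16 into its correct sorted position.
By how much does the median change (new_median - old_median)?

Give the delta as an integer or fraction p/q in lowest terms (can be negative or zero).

Answer: -3/2

Derivation:
Old median = 7/2
After inserting x = -16: new sorted = [-16, -13, -4, 0, 1, 2, 5, 17, 18, 24, 32]
New median = 2
Delta = 2 - 7/2 = -3/2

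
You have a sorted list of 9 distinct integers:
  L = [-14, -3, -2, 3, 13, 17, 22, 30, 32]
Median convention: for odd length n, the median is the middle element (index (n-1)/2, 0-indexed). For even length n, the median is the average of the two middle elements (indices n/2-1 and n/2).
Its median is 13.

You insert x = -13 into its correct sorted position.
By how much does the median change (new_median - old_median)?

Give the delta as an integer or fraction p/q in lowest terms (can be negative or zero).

Old median = 13
After inserting x = -13: new sorted = [-14, -13, -3, -2, 3, 13, 17, 22, 30, 32]
New median = 8
Delta = 8 - 13 = -5

Answer: -5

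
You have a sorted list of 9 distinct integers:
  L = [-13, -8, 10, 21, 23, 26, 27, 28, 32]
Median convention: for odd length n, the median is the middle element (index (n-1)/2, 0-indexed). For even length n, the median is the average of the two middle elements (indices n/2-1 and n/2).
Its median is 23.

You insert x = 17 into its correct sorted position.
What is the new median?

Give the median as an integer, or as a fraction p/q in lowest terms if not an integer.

Old list (sorted, length 9): [-13, -8, 10, 21, 23, 26, 27, 28, 32]
Old median = 23
Insert x = 17
Old length odd (9). Middle was index 4 = 23.
New length even (10). New median = avg of two middle elements.
x = 17: 3 elements are < x, 6 elements are > x.
New sorted list: [-13, -8, 10, 17, 21, 23, 26, 27, 28, 32]
New median = 22

Answer: 22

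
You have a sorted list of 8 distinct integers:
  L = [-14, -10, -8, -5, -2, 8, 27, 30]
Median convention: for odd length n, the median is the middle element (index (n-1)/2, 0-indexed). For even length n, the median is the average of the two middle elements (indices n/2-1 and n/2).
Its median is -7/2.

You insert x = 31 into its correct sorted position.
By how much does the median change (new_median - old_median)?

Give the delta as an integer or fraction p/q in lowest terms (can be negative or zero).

Old median = -7/2
After inserting x = 31: new sorted = [-14, -10, -8, -5, -2, 8, 27, 30, 31]
New median = -2
Delta = -2 - -7/2 = 3/2

Answer: 3/2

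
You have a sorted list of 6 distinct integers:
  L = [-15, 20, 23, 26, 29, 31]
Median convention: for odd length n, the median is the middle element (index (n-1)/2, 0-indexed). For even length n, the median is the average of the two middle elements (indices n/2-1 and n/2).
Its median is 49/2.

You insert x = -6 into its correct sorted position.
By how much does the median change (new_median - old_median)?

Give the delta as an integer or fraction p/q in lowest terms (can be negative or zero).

Old median = 49/2
After inserting x = -6: new sorted = [-15, -6, 20, 23, 26, 29, 31]
New median = 23
Delta = 23 - 49/2 = -3/2

Answer: -3/2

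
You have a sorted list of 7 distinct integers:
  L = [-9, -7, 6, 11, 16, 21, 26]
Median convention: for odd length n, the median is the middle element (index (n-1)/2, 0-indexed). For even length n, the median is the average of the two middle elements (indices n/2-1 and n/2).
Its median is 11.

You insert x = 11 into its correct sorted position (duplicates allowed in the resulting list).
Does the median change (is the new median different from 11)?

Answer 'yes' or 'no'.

Answer: no

Derivation:
Old median = 11
Insert x = 11
New median = 11
Changed? no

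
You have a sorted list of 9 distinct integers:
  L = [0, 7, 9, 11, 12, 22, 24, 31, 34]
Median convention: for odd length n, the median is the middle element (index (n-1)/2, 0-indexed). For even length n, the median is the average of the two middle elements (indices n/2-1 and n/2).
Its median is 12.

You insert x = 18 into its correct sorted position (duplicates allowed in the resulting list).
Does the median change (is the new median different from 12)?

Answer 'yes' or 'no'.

Answer: yes

Derivation:
Old median = 12
Insert x = 18
New median = 15
Changed? yes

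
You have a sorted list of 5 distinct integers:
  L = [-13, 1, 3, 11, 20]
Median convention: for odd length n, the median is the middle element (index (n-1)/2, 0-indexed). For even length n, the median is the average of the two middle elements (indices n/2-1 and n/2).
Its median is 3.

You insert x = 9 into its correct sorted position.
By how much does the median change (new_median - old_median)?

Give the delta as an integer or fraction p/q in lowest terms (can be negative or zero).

Answer: 3

Derivation:
Old median = 3
After inserting x = 9: new sorted = [-13, 1, 3, 9, 11, 20]
New median = 6
Delta = 6 - 3 = 3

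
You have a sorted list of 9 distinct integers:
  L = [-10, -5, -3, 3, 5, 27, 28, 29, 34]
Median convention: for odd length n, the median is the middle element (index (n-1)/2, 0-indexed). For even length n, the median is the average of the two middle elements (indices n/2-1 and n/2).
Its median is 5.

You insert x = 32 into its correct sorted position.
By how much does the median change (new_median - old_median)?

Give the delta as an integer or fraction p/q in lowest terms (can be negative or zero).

Old median = 5
After inserting x = 32: new sorted = [-10, -5, -3, 3, 5, 27, 28, 29, 32, 34]
New median = 16
Delta = 16 - 5 = 11

Answer: 11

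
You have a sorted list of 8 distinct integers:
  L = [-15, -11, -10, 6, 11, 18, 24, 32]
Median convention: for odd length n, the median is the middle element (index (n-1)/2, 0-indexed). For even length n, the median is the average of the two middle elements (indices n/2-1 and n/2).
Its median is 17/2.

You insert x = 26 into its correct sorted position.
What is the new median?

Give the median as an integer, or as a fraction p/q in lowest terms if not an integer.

Old list (sorted, length 8): [-15, -11, -10, 6, 11, 18, 24, 32]
Old median = 17/2
Insert x = 26
Old length even (8). Middle pair: indices 3,4 = 6,11.
New length odd (9). New median = single middle element.
x = 26: 7 elements are < x, 1 elements are > x.
New sorted list: [-15, -11, -10, 6, 11, 18, 24, 26, 32]
New median = 11

Answer: 11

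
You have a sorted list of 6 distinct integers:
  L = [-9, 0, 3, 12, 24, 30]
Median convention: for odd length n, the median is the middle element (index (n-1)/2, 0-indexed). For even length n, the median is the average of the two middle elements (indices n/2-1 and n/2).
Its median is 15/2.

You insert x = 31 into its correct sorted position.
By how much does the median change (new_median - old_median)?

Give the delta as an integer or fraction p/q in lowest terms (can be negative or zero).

Old median = 15/2
After inserting x = 31: new sorted = [-9, 0, 3, 12, 24, 30, 31]
New median = 12
Delta = 12 - 15/2 = 9/2

Answer: 9/2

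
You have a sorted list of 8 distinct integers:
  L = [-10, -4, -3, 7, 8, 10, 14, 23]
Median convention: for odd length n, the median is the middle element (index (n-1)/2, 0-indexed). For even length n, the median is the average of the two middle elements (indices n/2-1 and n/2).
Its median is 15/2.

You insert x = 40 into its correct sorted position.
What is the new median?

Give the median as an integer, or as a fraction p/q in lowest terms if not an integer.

Answer: 8

Derivation:
Old list (sorted, length 8): [-10, -4, -3, 7, 8, 10, 14, 23]
Old median = 15/2
Insert x = 40
Old length even (8). Middle pair: indices 3,4 = 7,8.
New length odd (9). New median = single middle element.
x = 40: 8 elements are < x, 0 elements are > x.
New sorted list: [-10, -4, -3, 7, 8, 10, 14, 23, 40]
New median = 8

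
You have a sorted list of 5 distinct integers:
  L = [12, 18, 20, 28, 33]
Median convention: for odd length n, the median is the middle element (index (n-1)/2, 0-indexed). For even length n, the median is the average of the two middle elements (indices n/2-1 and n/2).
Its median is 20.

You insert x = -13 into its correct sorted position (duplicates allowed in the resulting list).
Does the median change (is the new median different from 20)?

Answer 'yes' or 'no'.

Old median = 20
Insert x = -13
New median = 19
Changed? yes

Answer: yes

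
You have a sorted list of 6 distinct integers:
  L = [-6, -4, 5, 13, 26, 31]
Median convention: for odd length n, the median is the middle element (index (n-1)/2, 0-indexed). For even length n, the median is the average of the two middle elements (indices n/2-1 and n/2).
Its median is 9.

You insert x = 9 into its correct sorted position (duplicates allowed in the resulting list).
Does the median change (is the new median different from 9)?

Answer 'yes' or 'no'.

Old median = 9
Insert x = 9
New median = 9
Changed? no

Answer: no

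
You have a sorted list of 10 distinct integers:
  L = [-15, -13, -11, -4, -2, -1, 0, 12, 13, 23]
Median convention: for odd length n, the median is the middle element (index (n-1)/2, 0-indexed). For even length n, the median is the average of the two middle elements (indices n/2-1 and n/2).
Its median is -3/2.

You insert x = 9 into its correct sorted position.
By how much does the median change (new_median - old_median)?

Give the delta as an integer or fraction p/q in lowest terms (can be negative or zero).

Answer: 1/2

Derivation:
Old median = -3/2
After inserting x = 9: new sorted = [-15, -13, -11, -4, -2, -1, 0, 9, 12, 13, 23]
New median = -1
Delta = -1 - -3/2 = 1/2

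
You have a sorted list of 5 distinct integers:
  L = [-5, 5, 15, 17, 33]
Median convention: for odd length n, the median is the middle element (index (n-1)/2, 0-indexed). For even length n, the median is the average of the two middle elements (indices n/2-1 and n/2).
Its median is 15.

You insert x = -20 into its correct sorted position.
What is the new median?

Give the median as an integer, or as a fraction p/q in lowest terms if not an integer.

Answer: 10

Derivation:
Old list (sorted, length 5): [-5, 5, 15, 17, 33]
Old median = 15
Insert x = -20
Old length odd (5). Middle was index 2 = 15.
New length even (6). New median = avg of two middle elements.
x = -20: 0 elements are < x, 5 elements are > x.
New sorted list: [-20, -5, 5, 15, 17, 33]
New median = 10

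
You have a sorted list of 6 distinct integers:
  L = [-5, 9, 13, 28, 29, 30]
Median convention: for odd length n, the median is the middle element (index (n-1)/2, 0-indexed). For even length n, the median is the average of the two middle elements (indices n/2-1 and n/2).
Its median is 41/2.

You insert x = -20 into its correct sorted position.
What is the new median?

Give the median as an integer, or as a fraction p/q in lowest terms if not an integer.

Answer: 13

Derivation:
Old list (sorted, length 6): [-5, 9, 13, 28, 29, 30]
Old median = 41/2
Insert x = -20
Old length even (6). Middle pair: indices 2,3 = 13,28.
New length odd (7). New median = single middle element.
x = -20: 0 elements are < x, 6 elements are > x.
New sorted list: [-20, -5, 9, 13, 28, 29, 30]
New median = 13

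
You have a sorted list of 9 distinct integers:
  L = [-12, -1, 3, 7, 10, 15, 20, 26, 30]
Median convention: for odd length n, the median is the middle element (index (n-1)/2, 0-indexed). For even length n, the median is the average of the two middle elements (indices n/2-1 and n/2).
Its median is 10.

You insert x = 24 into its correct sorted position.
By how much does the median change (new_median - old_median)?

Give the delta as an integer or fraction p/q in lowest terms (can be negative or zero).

Answer: 5/2

Derivation:
Old median = 10
After inserting x = 24: new sorted = [-12, -1, 3, 7, 10, 15, 20, 24, 26, 30]
New median = 25/2
Delta = 25/2 - 10 = 5/2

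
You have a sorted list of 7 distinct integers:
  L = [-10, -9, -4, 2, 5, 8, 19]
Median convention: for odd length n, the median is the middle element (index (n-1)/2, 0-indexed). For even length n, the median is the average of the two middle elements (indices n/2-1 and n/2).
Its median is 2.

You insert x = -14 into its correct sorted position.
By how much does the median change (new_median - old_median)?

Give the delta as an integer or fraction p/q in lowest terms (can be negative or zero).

Answer: -3

Derivation:
Old median = 2
After inserting x = -14: new sorted = [-14, -10, -9, -4, 2, 5, 8, 19]
New median = -1
Delta = -1 - 2 = -3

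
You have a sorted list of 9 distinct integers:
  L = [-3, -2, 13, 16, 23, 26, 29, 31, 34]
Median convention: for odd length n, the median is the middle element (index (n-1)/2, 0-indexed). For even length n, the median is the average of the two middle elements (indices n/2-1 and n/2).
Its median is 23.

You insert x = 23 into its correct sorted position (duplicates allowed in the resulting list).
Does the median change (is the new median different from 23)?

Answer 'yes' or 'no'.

Old median = 23
Insert x = 23
New median = 23
Changed? no

Answer: no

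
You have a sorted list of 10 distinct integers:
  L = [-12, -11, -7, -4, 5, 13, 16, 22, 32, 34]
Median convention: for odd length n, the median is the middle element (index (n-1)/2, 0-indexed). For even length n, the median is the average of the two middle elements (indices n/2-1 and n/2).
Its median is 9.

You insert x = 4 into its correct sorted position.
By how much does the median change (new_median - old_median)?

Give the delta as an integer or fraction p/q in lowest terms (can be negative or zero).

Answer: -4

Derivation:
Old median = 9
After inserting x = 4: new sorted = [-12, -11, -7, -4, 4, 5, 13, 16, 22, 32, 34]
New median = 5
Delta = 5 - 9 = -4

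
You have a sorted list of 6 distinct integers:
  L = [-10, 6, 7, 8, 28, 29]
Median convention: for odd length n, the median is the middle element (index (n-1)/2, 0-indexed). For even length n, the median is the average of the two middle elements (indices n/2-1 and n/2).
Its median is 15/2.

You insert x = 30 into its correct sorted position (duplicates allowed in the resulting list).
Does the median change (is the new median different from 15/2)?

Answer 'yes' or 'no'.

Old median = 15/2
Insert x = 30
New median = 8
Changed? yes

Answer: yes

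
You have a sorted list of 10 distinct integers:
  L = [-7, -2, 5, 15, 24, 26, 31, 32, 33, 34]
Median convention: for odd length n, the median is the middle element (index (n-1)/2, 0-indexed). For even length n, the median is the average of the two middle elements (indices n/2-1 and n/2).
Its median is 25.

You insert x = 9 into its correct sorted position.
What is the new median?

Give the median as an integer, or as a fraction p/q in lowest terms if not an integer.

Answer: 24

Derivation:
Old list (sorted, length 10): [-7, -2, 5, 15, 24, 26, 31, 32, 33, 34]
Old median = 25
Insert x = 9
Old length even (10). Middle pair: indices 4,5 = 24,26.
New length odd (11). New median = single middle element.
x = 9: 3 elements are < x, 7 elements are > x.
New sorted list: [-7, -2, 5, 9, 15, 24, 26, 31, 32, 33, 34]
New median = 24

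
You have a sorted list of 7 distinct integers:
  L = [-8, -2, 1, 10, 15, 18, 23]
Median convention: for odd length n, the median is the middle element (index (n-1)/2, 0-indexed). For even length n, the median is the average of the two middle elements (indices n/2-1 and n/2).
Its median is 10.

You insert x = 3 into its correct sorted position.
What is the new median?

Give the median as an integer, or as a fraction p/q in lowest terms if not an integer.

Answer: 13/2

Derivation:
Old list (sorted, length 7): [-8, -2, 1, 10, 15, 18, 23]
Old median = 10
Insert x = 3
Old length odd (7). Middle was index 3 = 10.
New length even (8). New median = avg of two middle elements.
x = 3: 3 elements are < x, 4 elements are > x.
New sorted list: [-8, -2, 1, 3, 10, 15, 18, 23]
New median = 13/2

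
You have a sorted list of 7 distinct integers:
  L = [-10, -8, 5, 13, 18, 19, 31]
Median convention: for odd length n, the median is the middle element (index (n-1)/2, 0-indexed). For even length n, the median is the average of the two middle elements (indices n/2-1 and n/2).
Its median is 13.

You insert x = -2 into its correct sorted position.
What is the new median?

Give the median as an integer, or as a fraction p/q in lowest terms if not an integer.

Old list (sorted, length 7): [-10, -8, 5, 13, 18, 19, 31]
Old median = 13
Insert x = -2
Old length odd (7). Middle was index 3 = 13.
New length even (8). New median = avg of two middle elements.
x = -2: 2 elements are < x, 5 elements are > x.
New sorted list: [-10, -8, -2, 5, 13, 18, 19, 31]
New median = 9

Answer: 9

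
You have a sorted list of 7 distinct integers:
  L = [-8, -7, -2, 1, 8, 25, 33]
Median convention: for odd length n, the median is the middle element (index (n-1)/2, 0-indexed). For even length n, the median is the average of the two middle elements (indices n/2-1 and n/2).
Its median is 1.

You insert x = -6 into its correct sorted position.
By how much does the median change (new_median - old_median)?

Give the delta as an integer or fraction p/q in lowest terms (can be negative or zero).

Old median = 1
After inserting x = -6: new sorted = [-8, -7, -6, -2, 1, 8, 25, 33]
New median = -1/2
Delta = -1/2 - 1 = -3/2

Answer: -3/2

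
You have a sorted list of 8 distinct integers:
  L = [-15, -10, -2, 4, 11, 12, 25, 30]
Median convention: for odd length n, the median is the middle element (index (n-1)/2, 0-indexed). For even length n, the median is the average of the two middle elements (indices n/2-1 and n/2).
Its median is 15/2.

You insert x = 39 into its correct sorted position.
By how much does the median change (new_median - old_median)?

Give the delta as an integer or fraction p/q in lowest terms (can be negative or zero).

Old median = 15/2
After inserting x = 39: new sorted = [-15, -10, -2, 4, 11, 12, 25, 30, 39]
New median = 11
Delta = 11 - 15/2 = 7/2

Answer: 7/2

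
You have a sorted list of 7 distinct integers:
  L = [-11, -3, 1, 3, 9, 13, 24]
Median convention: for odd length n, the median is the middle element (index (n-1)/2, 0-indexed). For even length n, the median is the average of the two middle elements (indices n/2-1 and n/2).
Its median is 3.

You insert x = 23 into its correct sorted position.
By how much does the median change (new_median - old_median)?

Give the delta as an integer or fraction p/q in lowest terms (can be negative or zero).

Answer: 3

Derivation:
Old median = 3
After inserting x = 23: new sorted = [-11, -3, 1, 3, 9, 13, 23, 24]
New median = 6
Delta = 6 - 3 = 3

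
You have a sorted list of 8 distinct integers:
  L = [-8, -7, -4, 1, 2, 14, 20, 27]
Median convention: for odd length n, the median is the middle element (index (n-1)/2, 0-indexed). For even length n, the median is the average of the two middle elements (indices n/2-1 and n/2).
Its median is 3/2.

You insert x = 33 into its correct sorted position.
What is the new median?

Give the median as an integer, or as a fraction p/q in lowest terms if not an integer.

Old list (sorted, length 8): [-8, -7, -4, 1, 2, 14, 20, 27]
Old median = 3/2
Insert x = 33
Old length even (8). Middle pair: indices 3,4 = 1,2.
New length odd (9). New median = single middle element.
x = 33: 8 elements are < x, 0 elements are > x.
New sorted list: [-8, -7, -4, 1, 2, 14, 20, 27, 33]
New median = 2

Answer: 2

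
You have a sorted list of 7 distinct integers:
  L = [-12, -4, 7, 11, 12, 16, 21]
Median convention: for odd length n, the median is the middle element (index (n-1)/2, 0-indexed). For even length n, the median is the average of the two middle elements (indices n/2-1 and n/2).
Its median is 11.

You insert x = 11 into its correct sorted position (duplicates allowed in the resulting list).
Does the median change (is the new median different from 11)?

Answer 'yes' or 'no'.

Answer: no

Derivation:
Old median = 11
Insert x = 11
New median = 11
Changed? no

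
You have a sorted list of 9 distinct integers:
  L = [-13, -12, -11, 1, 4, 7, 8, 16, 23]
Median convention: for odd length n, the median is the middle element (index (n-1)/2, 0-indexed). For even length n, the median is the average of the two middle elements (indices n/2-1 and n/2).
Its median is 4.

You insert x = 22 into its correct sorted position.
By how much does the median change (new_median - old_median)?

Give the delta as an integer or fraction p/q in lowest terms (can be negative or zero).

Answer: 3/2

Derivation:
Old median = 4
After inserting x = 22: new sorted = [-13, -12, -11, 1, 4, 7, 8, 16, 22, 23]
New median = 11/2
Delta = 11/2 - 4 = 3/2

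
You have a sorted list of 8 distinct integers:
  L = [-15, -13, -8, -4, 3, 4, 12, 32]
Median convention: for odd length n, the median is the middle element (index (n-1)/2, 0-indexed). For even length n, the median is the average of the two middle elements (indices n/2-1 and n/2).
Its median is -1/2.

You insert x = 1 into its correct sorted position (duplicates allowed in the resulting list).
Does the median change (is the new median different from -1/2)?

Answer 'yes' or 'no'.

Old median = -1/2
Insert x = 1
New median = 1
Changed? yes

Answer: yes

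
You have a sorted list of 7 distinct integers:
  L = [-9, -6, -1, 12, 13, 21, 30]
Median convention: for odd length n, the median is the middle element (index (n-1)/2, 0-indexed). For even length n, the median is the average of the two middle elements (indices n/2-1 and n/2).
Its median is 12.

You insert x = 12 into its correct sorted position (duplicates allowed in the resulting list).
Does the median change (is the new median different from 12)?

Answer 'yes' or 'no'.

Answer: no

Derivation:
Old median = 12
Insert x = 12
New median = 12
Changed? no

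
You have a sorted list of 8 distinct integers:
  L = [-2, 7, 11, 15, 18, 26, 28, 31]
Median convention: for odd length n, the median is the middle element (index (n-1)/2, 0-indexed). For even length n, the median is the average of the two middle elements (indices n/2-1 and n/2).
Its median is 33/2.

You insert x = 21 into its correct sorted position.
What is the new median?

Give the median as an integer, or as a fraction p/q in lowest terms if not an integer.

Answer: 18

Derivation:
Old list (sorted, length 8): [-2, 7, 11, 15, 18, 26, 28, 31]
Old median = 33/2
Insert x = 21
Old length even (8). Middle pair: indices 3,4 = 15,18.
New length odd (9). New median = single middle element.
x = 21: 5 elements are < x, 3 elements are > x.
New sorted list: [-2, 7, 11, 15, 18, 21, 26, 28, 31]
New median = 18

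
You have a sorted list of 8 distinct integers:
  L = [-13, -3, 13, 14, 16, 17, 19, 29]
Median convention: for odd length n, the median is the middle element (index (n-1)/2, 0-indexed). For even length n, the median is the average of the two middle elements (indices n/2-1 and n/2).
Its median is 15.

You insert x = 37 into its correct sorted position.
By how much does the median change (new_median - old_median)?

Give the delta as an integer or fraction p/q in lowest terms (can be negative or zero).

Old median = 15
After inserting x = 37: new sorted = [-13, -3, 13, 14, 16, 17, 19, 29, 37]
New median = 16
Delta = 16 - 15 = 1

Answer: 1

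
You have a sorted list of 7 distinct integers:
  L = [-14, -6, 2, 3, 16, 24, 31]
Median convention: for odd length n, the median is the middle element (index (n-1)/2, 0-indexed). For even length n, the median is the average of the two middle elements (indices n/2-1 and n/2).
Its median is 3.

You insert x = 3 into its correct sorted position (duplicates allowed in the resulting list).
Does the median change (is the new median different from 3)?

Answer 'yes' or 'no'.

Answer: no

Derivation:
Old median = 3
Insert x = 3
New median = 3
Changed? no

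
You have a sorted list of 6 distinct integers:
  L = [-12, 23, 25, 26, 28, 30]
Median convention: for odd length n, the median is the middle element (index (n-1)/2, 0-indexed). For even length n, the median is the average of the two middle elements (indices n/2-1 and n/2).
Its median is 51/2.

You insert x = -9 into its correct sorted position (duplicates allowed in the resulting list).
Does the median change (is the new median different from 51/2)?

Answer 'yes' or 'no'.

Old median = 51/2
Insert x = -9
New median = 25
Changed? yes

Answer: yes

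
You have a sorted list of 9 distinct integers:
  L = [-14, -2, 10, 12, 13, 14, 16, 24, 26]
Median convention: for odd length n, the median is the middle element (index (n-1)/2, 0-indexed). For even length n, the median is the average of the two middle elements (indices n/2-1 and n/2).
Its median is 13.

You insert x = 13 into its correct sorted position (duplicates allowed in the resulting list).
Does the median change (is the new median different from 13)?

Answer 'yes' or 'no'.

Answer: no

Derivation:
Old median = 13
Insert x = 13
New median = 13
Changed? no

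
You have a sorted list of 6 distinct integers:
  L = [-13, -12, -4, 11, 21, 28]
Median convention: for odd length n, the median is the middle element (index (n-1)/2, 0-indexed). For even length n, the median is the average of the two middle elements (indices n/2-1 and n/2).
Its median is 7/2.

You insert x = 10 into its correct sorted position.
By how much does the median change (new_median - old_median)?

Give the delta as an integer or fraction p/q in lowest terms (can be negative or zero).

Answer: 13/2

Derivation:
Old median = 7/2
After inserting x = 10: new sorted = [-13, -12, -4, 10, 11, 21, 28]
New median = 10
Delta = 10 - 7/2 = 13/2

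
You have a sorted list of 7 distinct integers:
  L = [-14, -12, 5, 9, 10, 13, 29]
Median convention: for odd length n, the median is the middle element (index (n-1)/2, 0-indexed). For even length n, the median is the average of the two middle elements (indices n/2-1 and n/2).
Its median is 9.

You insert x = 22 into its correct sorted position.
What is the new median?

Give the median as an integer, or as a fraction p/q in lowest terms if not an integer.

Old list (sorted, length 7): [-14, -12, 5, 9, 10, 13, 29]
Old median = 9
Insert x = 22
Old length odd (7). Middle was index 3 = 9.
New length even (8). New median = avg of two middle elements.
x = 22: 6 elements are < x, 1 elements are > x.
New sorted list: [-14, -12, 5, 9, 10, 13, 22, 29]
New median = 19/2

Answer: 19/2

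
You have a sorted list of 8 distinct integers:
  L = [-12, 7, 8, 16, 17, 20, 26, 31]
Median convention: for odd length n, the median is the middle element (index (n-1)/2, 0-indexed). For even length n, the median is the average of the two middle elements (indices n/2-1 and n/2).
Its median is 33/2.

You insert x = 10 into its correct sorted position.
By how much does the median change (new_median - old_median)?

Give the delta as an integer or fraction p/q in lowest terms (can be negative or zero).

Old median = 33/2
After inserting x = 10: new sorted = [-12, 7, 8, 10, 16, 17, 20, 26, 31]
New median = 16
Delta = 16 - 33/2 = -1/2

Answer: -1/2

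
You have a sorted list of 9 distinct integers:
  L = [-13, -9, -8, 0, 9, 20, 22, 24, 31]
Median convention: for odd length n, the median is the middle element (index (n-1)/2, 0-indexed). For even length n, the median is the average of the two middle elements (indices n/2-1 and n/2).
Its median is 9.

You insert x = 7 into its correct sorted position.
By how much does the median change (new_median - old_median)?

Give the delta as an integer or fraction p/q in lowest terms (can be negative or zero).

Answer: -1

Derivation:
Old median = 9
After inserting x = 7: new sorted = [-13, -9, -8, 0, 7, 9, 20, 22, 24, 31]
New median = 8
Delta = 8 - 9 = -1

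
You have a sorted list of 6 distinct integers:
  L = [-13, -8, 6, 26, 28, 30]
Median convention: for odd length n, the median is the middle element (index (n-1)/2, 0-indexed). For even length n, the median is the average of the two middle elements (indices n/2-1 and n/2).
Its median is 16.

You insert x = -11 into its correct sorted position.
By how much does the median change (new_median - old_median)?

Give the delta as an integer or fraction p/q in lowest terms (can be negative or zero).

Old median = 16
After inserting x = -11: new sorted = [-13, -11, -8, 6, 26, 28, 30]
New median = 6
Delta = 6 - 16 = -10

Answer: -10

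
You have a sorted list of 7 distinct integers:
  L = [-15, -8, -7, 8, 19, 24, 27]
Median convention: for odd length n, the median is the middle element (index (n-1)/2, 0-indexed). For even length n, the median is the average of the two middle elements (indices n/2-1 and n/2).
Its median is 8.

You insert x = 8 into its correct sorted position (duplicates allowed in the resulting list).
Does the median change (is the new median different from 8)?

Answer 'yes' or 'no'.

Answer: no

Derivation:
Old median = 8
Insert x = 8
New median = 8
Changed? no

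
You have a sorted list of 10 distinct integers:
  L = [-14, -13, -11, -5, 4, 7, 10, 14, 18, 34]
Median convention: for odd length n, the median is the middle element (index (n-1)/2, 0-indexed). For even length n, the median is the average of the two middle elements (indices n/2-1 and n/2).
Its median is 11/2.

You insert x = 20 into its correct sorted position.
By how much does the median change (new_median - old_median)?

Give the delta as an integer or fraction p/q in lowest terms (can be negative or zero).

Old median = 11/2
After inserting x = 20: new sorted = [-14, -13, -11, -5, 4, 7, 10, 14, 18, 20, 34]
New median = 7
Delta = 7 - 11/2 = 3/2

Answer: 3/2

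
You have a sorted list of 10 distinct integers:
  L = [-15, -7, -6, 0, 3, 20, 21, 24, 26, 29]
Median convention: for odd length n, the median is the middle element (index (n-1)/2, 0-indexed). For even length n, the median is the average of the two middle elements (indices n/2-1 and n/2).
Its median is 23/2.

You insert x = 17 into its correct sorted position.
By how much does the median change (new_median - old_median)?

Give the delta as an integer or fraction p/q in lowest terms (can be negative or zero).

Answer: 11/2

Derivation:
Old median = 23/2
After inserting x = 17: new sorted = [-15, -7, -6, 0, 3, 17, 20, 21, 24, 26, 29]
New median = 17
Delta = 17 - 23/2 = 11/2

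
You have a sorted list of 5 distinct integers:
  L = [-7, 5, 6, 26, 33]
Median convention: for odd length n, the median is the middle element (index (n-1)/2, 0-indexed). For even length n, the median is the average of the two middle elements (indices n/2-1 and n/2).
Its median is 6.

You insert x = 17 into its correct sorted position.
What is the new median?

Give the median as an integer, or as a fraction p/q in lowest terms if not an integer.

Old list (sorted, length 5): [-7, 5, 6, 26, 33]
Old median = 6
Insert x = 17
Old length odd (5). Middle was index 2 = 6.
New length even (6). New median = avg of two middle elements.
x = 17: 3 elements are < x, 2 elements are > x.
New sorted list: [-7, 5, 6, 17, 26, 33]
New median = 23/2

Answer: 23/2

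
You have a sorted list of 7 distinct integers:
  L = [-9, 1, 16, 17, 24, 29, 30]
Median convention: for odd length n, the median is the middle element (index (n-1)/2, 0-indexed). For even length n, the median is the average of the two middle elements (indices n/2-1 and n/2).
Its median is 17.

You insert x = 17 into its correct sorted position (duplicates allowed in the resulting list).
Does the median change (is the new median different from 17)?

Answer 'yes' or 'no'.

Answer: no

Derivation:
Old median = 17
Insert x = 17
New median = 17
Changed? no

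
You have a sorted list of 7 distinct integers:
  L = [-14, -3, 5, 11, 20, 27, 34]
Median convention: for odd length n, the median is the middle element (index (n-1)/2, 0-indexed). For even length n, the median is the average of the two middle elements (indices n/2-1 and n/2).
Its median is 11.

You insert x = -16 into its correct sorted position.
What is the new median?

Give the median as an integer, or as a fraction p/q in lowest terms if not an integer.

Answer: 8

Derivation:
Old list (sorted, length 7): [-14, -3, 5, 11, 20, 27, 34]
Old median = 11
Insert x = -16
Old length odd (7). Middle was index 3 = 11.
New length even (8). New median = avg of two middle elements.
x = -16: 0 elements are < x, 7 elements are > x.
New sorted list: [-16, -14, -3, 5, 11, 20, 27, 34]
New median = 8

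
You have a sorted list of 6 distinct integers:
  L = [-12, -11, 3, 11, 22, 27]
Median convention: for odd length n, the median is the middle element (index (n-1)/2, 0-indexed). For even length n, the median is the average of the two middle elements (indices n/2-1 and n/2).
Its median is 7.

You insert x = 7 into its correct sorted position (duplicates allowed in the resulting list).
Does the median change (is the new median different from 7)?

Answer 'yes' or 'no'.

Old median = 7
Insert x = 7
New median = 7
Changed? no

Answer: no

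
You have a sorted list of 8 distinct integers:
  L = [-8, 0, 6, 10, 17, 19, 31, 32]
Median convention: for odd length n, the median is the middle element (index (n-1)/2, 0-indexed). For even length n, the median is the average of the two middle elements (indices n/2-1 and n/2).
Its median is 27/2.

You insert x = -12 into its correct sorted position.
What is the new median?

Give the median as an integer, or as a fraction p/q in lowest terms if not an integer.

Old list (sorted, length 8): [-8, 0, 6, 10, 17, 19, 31, 32]
Old median = 27/2
Insert x = -12
Old length even (8). Middle pair: indices 3,4 = 10,17.
New length odd (9). New median = single middle element.
x = -12: 0 elements are < x, 8 elements are > x.
New sorted list: [-12, -8, 0, 6, 10, 17, 19, 31, 32]
New median = 10

Answer: 10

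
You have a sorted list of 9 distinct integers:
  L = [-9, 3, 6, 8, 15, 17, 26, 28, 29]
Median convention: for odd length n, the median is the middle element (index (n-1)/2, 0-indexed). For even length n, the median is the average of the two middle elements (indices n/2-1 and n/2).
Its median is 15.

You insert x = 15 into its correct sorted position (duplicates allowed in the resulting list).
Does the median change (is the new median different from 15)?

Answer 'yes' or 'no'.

Old median = 15
Insert x = 15
New median = 15
Changed? no

Answer: no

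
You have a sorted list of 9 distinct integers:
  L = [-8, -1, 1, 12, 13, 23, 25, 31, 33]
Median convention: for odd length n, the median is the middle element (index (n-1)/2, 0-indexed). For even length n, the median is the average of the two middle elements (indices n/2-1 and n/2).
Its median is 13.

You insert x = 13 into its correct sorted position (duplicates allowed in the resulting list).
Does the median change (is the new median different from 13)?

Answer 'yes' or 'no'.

Old median = 13
Insert x = 13
New median = 13
Changed? no

Answer: no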